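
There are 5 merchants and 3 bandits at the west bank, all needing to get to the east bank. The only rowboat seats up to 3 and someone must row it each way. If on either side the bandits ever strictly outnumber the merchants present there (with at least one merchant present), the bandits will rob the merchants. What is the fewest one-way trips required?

7

Counting alone: each trip to the east bank takes at most 3 across and each return brings at least 1 back, so after t trips out (and t−1 returns) at most 3t − (t−1) of the 8 are across; that first reaches 8 at t = 4, so at least 7 crossings are needed.
The plan below uses exactly 7 crossings, so it is optimal:
1. 2 bandits → the east bank.  (the west bank: 5M 1B; the east bank: 0M 2B)
2. 1 bandit ← the west bank.  (the west bank: 5M 2B; the east bank: 0M 1B)
3. 2 merchants and 1 bandit → the east bank.  (the west bank: 3M 1B; the east bank: 2M 2B)
4. 1 bandit ← the west bank.  (the west bank: 3M 2B; the east bank: 2M 1B)
5. 1 merchant and 2 bandits → the east bank.  (the west bank: 2M 0B; the east bank: 3M 3B)
6. 1 bandit ← the west bank.  (the west bank: 2M 1B; the east bank: 3M 2B)
7. 2 merchants and 1 bandit → the east bank.  (the west bank: 0M 0B; the east bank: 5M 3B)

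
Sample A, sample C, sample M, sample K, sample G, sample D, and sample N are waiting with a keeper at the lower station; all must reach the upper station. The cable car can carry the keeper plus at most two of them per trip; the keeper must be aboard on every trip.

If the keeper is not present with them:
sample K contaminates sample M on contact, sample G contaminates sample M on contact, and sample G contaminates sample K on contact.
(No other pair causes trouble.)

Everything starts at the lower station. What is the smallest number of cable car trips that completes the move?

Counting alone: the keeper can take at most 2 across per trip to the upper station, so moving all 7 needs at least 4 loaded trips out, with a return between consecutive ones — at least 7 crossings.
The safety rule pushes this higher. Following every safe sequence of crossings, the most of the 7 that can be at the upper station as the cable car arrives there on crossings 7, 9 is 5, 6 respectively — never all 7.
So no plan with fewer than 11 crossings exists, and this one achieves 11:
1. Keeper goes to the upper station with sample K and sample M.
2. Keeper goes back to the lower station with sample M.
3. Keeper goes to the upper station with sample A and sample M.
4. Keeper goes back to the lower station with sample M.
5. Keeper goes to the upper station with sample C and sample M.
6. Keeper goes back to the lower station with sample M.
7. Keeper goes to the upper station with sample D and sample M.
8. Keeper goes back to the lower station with sample M.
9. Keeper goes to the upper station with sample M and sample N.
10. Keeper goes back to the lower station with sample M.
11. Keeper goes to the upper station with sample G and sample M.

11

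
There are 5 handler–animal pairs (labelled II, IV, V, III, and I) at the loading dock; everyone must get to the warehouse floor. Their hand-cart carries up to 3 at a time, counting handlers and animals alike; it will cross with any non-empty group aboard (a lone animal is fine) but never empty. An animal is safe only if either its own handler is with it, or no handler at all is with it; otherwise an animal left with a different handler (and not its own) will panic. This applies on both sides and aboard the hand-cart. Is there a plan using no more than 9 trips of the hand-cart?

Counting alone: each trip to the warehouse floor takes at most 3 across and each return brings at least 1 back, so after t trips out (and t−1 returns) at most 3t − (t−1) of the 10 are across; that first reaches 10 at t = 5, so at least 9 crossings are needed.
The safety rule pushes this higher. Following every safe sequence of crossings, the most of the 10 that can be at the warehouse floor as the hand-cart arrives there on crossing 9 is 9 — never all 10.
So the move cannot be finished within 9 crossings. (The shortest complete plan takes 11:)
1. animal II and handler II cross → the warehouse floor.
2. handler II crosses ← the loading dock.
3. animal III, animal IV, and animal V cross → the warehouse floor.
4. animal II crosses ← the loading dock.
5. handler III, handler IV, and handler V cross → the warehouse floor.
6. animal IV and handler IV cross ← the loading dock.
7. handler I, handler II, and handler IV cross → the warehouse floor.
8. animal V crosses ← the loading dock.
9. animal II and animal IV cross → the warehouse floor.
10. animal II crosses ← the loading dock.
11. animal I, animal II, and animal V cross → the warehouse floor.

No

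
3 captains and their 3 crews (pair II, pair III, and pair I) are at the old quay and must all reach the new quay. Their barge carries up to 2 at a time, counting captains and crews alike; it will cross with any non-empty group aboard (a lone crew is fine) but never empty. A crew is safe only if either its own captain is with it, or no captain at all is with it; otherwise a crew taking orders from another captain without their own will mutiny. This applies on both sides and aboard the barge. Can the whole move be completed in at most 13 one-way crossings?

Yes — this plan uses 11 crossings (≤ 13):
1. captain II and crew II cross → the new quay.
2. captain II crosses ← the old quay.
3. crew I and crew III cross → the new quay.
4. crew II crosses ← the old quay.
5. captain I and captain III cross → the new quay.
6. captain III and crew III cross ← the old quay.
7. captain II and captain III cross → the new quay.
8. crew I crosses ← the old quay.
9. crew II and crew III cross → the new quay.
10. captain I crosses ← the old quay.
11. captain I and crew I cross → the new quay.

Yes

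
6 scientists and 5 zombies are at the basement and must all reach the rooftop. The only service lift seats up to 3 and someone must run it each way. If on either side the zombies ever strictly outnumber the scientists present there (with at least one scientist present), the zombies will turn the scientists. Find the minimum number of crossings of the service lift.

9

Counting alone: each trip to the rooftop takes at most 3 across and each return brings at least 1 back, so after t trips out (and t−1 returns) at most 3t − (t−1) of the 11 are across; that first reaches 11 at t = 5, so at least 9 crossings are needed.
The plan below uses exactly 9 crossings, so it is optimal:
1. 3 zombies → the rooftop.  (the basement: 6S 2Z; the rooftop: 0S 3Z)
2. 1 zombie ← the basement.  (the basement: 6S 3Z; the rooftop: 0S 2Z)
3. 3 scientists → the rooftop.  (the basement: 3S 3Z; the rooftop: 3S 2Z)
4. 1 scientist ← the basement.  (the basement: 4S 3Z; the rooftop: 2S 2Z)
5. 2 scientists and 1 zombie → the rooftop.  (the basement: 2S 2Z; the rooftop: 4S 3Z)
6. 1 scientist ← the basement.  (the basement: 3S 2Z; the rooftop: 3S 3Z)
7. 2 scientists and 1 zombie → the rooftop.  (the basement: 1S 1Z; the rooftop: 5S 4Z)
8. 1 scientist ← the basement.  (the basement: 2S 1Z; the rooftop: 4S 4Z)
9. 2 scientists and 1 zombie → the rooftop.  (the basement: 0S 0Z; the rooftop: 6S 5Z)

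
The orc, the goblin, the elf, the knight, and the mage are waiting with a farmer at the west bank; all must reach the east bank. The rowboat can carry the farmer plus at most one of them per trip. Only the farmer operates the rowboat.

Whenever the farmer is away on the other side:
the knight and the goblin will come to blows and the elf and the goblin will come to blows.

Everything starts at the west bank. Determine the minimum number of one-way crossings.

11

Counting alone: the farmer can take at most 1 across per trip to the east bank, so moving all 5 needs at least 5 loaded trips out, with a return between consecutive ones — at least 9 crossings.
The safety rule pushes this higher. Following every safe sequence of crossings, the most of the 5 that can be at the east bank as the rowboat arrives there on crossing 9 is 4 — never all 5.
So no plan with fewer than 11 crossings exists, and this one achieves 11:
1. Farmer goes to the east bank with the goblin.  [the west bank: the elf, the knight, the mage, the orc | the east bank: the goblin]
2. Farmer goes back to the west bank alone.  [the west bank: the elf, the knight, the mage, the orc | the east bank: the goblin]
3. Farmer goes to the east bank with the orc.  [the west bank: the elf, the knight, the mage | the east bank: the goblin, the orc]
4. Farmer goes back to the west bank alone.  [the west bank: the elf, the knight, the mage | the east bank: the goblin, the orc]
5. Farmer goes to the east bank with the elf.  [the west bank: the knight, the mage | the east bank: the elf, the goblin, the orc]
6. Farmer goes back to the west bank with the goblin.  [the west bank: the goblin, the knight, the mage | the east bank: the elf, the orc]
7. Farmer goes to the east bank with the knight.  [the west bank: the goblin, the mage | the east bank: the elf, the knight, the orc]
8. Farmer goes back to the west bank alone.  [the west bank: the goblin, the mage | the east bank: the elf, the knight, the orc]
9. Farmer goes to the east bank with the mage.  [the west bank: the goblin | the east bank: the elf, the knight, the mage, the orc]
10. Farmer goes back to the west bank alone.  [the west bank: the goblin | the east bank: the elf, the knight, the mage, the orc]
11. Farmer goes to the east bank with the goblin.  [the west bank: — | the east bank: the elf, the goblin, the knight, the mage, the orc]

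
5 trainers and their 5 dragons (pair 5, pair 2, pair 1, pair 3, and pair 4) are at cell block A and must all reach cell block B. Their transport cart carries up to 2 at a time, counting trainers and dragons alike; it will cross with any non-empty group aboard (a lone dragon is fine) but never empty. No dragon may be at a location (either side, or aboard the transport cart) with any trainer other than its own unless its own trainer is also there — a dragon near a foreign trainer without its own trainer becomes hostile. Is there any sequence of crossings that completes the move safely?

No

Following every safe sequence of crossings from the start, the most of the 10 that can be at cell block B as the transport cart arrives there on crossings 1, 3, 5, 7 is 2, 3, 4, 5 respectively; the best ever achieved is 5 of 10.
From crossing 9 on, no configuration arises that was not already reachable earlier: only 82 distinct safe configurations (who is on which side, and where the transport cart is) can ever be reached, none of them has everyone across, and every continuation just revisits them. So no valid plan exists.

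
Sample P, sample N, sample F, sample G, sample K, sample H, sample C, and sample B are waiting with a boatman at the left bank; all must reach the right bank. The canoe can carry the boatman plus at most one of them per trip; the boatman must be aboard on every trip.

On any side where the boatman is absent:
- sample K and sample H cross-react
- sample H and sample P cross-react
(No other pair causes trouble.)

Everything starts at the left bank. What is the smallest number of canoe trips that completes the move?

17

Counting alone: the boatman can take at most 1 across per trip to the right bank, so moving all 8 needs at least 8 loaded trips out, with a return between consecutive ones — at least 15 crossings.
The safety rule pushes this higher. Following every safe sequence of crossings, the most of the 8 that can be at the right bank as the canoe arrives there on crossing 15 is 7 — never all 8.
So no plan with fewer than 17 crossings exists, and this one achieves 17:
1. Boatman goes to the right bank with sample H.
2. Boatman goes back to the left bank alone.
3. Boatman goes to the right bank with sample P.
4. Boatman goes back to the left bank with sample H.
5. Boatman goes to the right bank with sample K.
6. Boatman goes back to the left bank alone.
7. Boatman goes to the right bank with sample N.
8. Boatman goes back to the left bank alone.
9. Boatman goes to the right bank with sample F.
10. Boatman goes back to the left bank alone.
11. Boatman goes to the right bank with sample G.
12. Boatman goes back to the left bank alone.
13. Boatman goes to the right bank with sample C.
14. Boatman goes back to the left bank alone.
15. Boatman goes to the right bank with sample B.
16. Boatman goes back to the left bank alone.
17. Boatman goes to the right bank with sample H.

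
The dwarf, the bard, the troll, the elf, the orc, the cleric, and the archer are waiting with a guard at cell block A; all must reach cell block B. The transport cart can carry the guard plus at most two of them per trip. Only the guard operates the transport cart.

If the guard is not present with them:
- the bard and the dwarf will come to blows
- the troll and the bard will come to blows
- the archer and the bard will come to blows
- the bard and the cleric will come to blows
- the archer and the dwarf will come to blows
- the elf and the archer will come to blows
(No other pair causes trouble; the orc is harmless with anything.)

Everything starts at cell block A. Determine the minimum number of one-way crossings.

11

Counting alone: the guard can take at most 2 across per trip to cell block B, so moving all 7 needs at least 4 loaded trips out, with a return between consecutive ones — at least 7 crossings.
The safety rule pushes this higher. Following every safe sequence of crossings, the most of the 7 that can be at cell block B as the transport cart arrives there on crossings 7, 9 is 5, 6 respectively — never all 7.
So no plan with fewer than 11 crossings exists, and this one achieves 11:
1. Guard goes to cell block B with the archer and the bard.  [cell block A: the cleric, the dwarf, the elf, the orc, the troll | cell block B: the archer, the bard]
2. Guard goes back to cell block A with the bard.  [cell block A: the bard, the cleric, the dwarf, the elf, the orc, the troll | cell block B: the archer]
3. Guard goes to cell block B with the bard and the troll.  [cell block A: the cleric, the dwarf, the elf, the orc | cell block B: the archer, the bard, the troll]
4. Guard goes back to cell block A with the bard.  [cell block A: the bard, the cleric, the dwarf, the elf, the orc | cell block B: the archer, the troll]
5. Guard goes to cell block B with the cleric and the dwarf.  [cell block A: the bard, the elf, the orc | cell block B: the archer, the cleric, the dwarf, the troll]
6. Guard goes back to cell block A with the dwarf.  [cell block A: the bard, the dwarf, the elf, the orc | cell block B: the archer, the cleric, the troll]
7. Guard goes to cell block B with the dwarf and the elf.  [cell block A: the bard, the orc | cell block B: the archer, the cleric, the dwarf, the elf, the troll]
8. Guard goes back to cell block A with the archer.  [cell block A: the archer, the bard, the orc | cell block B: the cleric, the dwarf, the elf, the troll]
9. Guard goes to cell block B with the bard and the orc.  [cell block A: the archer | cell block B: the bard, the cleric, the dwarf, the elf, the orc, the troll]
10. Guard goes back to cell block A with the bard.  [cell block A: the archer, the bard | cell block B: the cleric, the dwarf, the elf, the orc, the troll]
11. Guard goes to cell block B with the archer and the bard.  [cell block A: — | cell block B: the archer, the bard, the cleric, the dwarf, the elf, the orc, the troll]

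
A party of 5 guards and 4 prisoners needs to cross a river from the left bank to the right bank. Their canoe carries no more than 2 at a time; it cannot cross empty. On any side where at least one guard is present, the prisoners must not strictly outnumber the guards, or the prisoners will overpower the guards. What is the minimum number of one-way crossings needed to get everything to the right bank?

Counting alone: each trip to the right bank takes at most 2 across and each return brings at least 1 back, so after t trips out (and t−1 returns) at most 2t − (t−1) of the 9 are across; that first reaches 9 at t = 8, so at least 15 crossings are needed.
The plan below uses exactly 15 crossings, so it is optimal:
1. 2 prisoners → the right bank.  (the left bank: 5G 2P; the right bank: 0G 2P)
2. 1 prisoner ← the left bank.  (the left bank: 5G 3P; the right bank: 0G 1P)
3. 2 prisoners → the right bank.  (the left bank: 5G 1P; the right bank: 0G 3P)
4. 1 prisoner ← the left bank.  (the left bank: 5G 2P; the right bank: 0G 2P)
5. 2 guards → the right bank.  (the left bank: 3G 2P; the right bank: 2G 2P)
6. 1 prisoner ← the left bank.  (the left bank: 3G 3P; the right bank: 2G 1P)
7. 1 guard and 1 prisoner → the right bank.  (the left bank: 2G 2P; the right bank: 3G 2P)
8. 1 guard ← the left bank.  (the left bank: 3G 2P; the right bank: 2G 2P)
9. 1 guard and 1 prisoner → the right bank.  (the left bank: 2G 1P; the right bank: 3G 3P)
10. 1 prisoner ← the left bank.  (the left bank: 2G 2P; the right bank: 3G 2P)
11. 1 guard and 1 prisoner → the right bank.  (the left bank: 1G 1P; the right bank: 4G 3P)
12. 1 guard ← the left bank.  (the left bank: 2G 1P; the right bank: 3G 3P)
13. 1 guard and 1 prisoner → the right bank.  (the left bank: 1G 0P; the right bank: 4G 4P)
14. 1 prisoner ← the left bank.  (the left bank: 1G 1P; the right bank: 4G 3P)
15. 1 guard and 1 prisoner → the right bank.  (the left bank: 0G 0P; the right bank: 5G 4P)

15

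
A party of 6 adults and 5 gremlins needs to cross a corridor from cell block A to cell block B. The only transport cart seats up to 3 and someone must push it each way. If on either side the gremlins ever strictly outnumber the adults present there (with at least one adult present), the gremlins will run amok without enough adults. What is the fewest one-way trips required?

9

Counting alone: each trip to cell block B takes at most 3 across and each return brings at least 1 back, so after t trips out (and t−1 returns) at most 3t − (t−1) of the 11 are across; that first reaches 11 at t = 5, so at least 9 crossings are needed.
The plan below uses exactly 9 crossings, so it is optimal:
1. 3 gremlins → cell block B.  (cell block A: 6A 2G; cell block B: 0A 3G)
2. 1 gremlin ← cell block A.  (cell block A: 6A 3G; cell block B: 0A 2G)
3. 3 adults → cell block B.  (cell block A: 3A 3G; cell block B: 3A 2G)
4. 1 adult ← cell block A.  (cell block A: 4A 3G; cell block B: 2A 2G)
5. 2 adults and 1 gremlin → cell block B.  (cell block A: 2A 2G; cell block B: 4A 3G)
6. 1 adult ← cell block A.  (cell block A: 3A 2G; cell block B: 3A 3G)
7. 2 adults and 1 gremlin → cell block B.  (cell block A: 1A 1G; cell block B: 5A 4G)
8. 1 adult ← cell block A.  (cell block A: 2A 1G; cell block B: 4A 4G)
9. 2 adults and 1 gremlin → cell block B.  (cell block A: 0A 0G; cell block B: 6A 5G)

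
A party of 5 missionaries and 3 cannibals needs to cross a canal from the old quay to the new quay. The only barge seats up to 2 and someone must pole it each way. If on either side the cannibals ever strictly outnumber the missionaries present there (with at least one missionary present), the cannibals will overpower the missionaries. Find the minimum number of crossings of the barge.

Counting alone: each trip to the new quay takes at most 2 across and each return brings at least 1 back, so after t trips out (and t−1 returns) at most 2t − (t−1) of the 8 are across; that first reaches 8 at t = 7, so at least 13 crossings are needed.
The plan below uses exactly 13 crossings, so it is optimal:
1. 2 cannibals → the new quay.  (the old quay: 5M 1C; the new quay: 0M 2C)
2. 1 cannibal ← the old quay.  (the old quay: 5M 2C; the new quay: 0M 1C)
3. 2 cannibals → the new quay.  (the old quay: 5M 0C; the new quay: 0M 3C)
4. 1 cannibal ← the old quay.  (the old quay: 5M 1C; the new quay: 0M 2C)
5. 2 missionaries → the new quay.  (the old quay: 3M 1C; the new quay: 2M 2C)
6. 1 cannibal ← the old quay.  (the old quay: 3M 2C; the new quay: 2M 1C)
7. 1 missionary and 1 cannibal → the new quay.  (the old quay: 2M 1C; the new quay: 3M 2C)
8. 1 cannibal ← the old quay.  (the old quay: 2M 2C; the new quay: 3M 1C)
9. 2 cannibals → the new quay.  (the old quay: 2M 0C; the new quay: 3M 3C)
10. 1 cannibal ← the old quay.  (the old quay: 2M 1C; the new quay: 3M 2C)
11. 1 missionary and 1 cannibal → the new quay.  (the old quay: 1M 0C; the new quay: 4M 3C)
12. 1 cannibal ← the old quay.  (the old quay: 1M 1C; the new quay: 4M 2C)
13. 1 missionary and 1 cannibal → the new quay.  (the old quay: 0M 0C; the new quay: 5M 3C)

13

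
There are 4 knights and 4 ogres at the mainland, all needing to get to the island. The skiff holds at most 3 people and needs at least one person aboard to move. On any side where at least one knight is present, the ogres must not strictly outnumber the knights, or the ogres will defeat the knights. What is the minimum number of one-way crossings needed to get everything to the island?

9

Counting alone: each trip to the island takes at most 3 across and each return brings at least 1 back, so after t trips out (and t−1 returns) at most 3t − (t−1) of the 8 are across; that first reaches 8 at t = 4, so at least 7 crossings are needed.
The safety rule pushes this higher. Following every safe sequence of crossings, the most of the 8 that can be at the island as the skiff arrives there on crossing 7 is 7 — never all 8.
So no plan with fewer than 9 crossings exists, and this one achieves 9:
1. 2 ogres → the island.  (the mainland: 4K 2O; the island: 0K 2O)
2. 1 ogre ← the mainland.  (the mainland: 4K 3O; the island: 0K 1O)
3. 3 ogres → the island.  (the mainland: 4K 0O; the island: 0K 4O)
4. 1 ogre ← the mainland.  (the mainland: 4K 1O; the island: 0K 3O)
5. 3 knights → the island.  (the mainland: 1K 1O; the island: 3K 3O)
6. 1 knight and 1 ogre ← the mainland.  (the mainland: 2K 2O; the island: 2K 2O)
7. 2 knights → the island.  (the mainland: 0K 2O; the island: 4K 2O)
8. 1 ogre ← the mainland.  (the mainland: 0K 3O; the island: 4K 1O)
9. 3 ogres → the island.  (the mainland: 0K 0O; the island: 4K 4O)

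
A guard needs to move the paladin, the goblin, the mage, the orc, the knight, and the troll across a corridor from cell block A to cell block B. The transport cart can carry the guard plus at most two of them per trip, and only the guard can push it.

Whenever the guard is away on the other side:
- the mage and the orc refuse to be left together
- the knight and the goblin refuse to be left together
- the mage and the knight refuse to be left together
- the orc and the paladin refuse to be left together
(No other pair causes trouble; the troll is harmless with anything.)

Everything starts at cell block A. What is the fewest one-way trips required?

Counting alone: the guard can take at most 2 across per trip to cell block B, so moving all 6 needs at least 3 loaded trips out, with a return between consecutive ones — at least 5 crossings.
The safety rule pushes this higher. Following every safe sequence of crossings, the most of the 6 that can be at cell block B as the transport cart arrives there on crossing 5 is 5 — never all 6.
So no plan with fewer than 7 crossings exists, and this one achieves 7:
1. Guard goes to cell block B with the knight and the orc.  [cell block A: the goblin, the mage, the paladin, the troll | cell block B: the knight, the orc]
2. Guard goes back to cell block A alone.  [cell block A: the goblin, the mage, the paladin, the troll | cell block B: the knight, the orc]
3. Guard goes to cell block B with the goblin and the paladin.  [cell block A: the mage, the troll | cell block B: the goblin, the knight, the orc, the paladin]
4. Guard goes back to cell block A with the knight and the orc.  [cell block A: the knight, the mage, the orc, the troll | cell block B: the goblin, the paladin]
5. Guard goes to cell block B with the mage and the troll.  [cell block A: the knight, the orc | cell block B: the goblin, the mage, the paladin, the troll]
6. Guard goes back to cell block A alone.  [cell block A: the knight, the orc | cell block B: the goblin, the mage, the paladin, the troll]
7. Guard goes to cell block B with the knight and the orc.  [cell block A: — | cell block B: the goblin, the knight, the mage, the orc, the paladin, the troll]

7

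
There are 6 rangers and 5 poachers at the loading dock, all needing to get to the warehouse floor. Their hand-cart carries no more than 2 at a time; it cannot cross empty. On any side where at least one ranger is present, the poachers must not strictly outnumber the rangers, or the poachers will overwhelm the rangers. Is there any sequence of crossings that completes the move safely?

1. 2 poachers → the warehouse floor.  (the loading dock: 6R 3P; the warehouse floor: 0R 2P)
2. 1 poacher ← the loading dock.  (the loading dock: 6R 4P; the warehouse floor: 0R 1P)
3. 2 poachers → the warehouse floor.  (the loading dock: 6R 2P; the warehouse floor: 0R 3P)
4. 1 poacher ← the loading dock.  (the loading dock: 6R 3P; the warehouse floor: 0R 2P)
5. 2 rangers → the warehouse floor.  (the loading dock: 4R 3P; the warehouse floor: 2R 2P)
6. 1 poacher ← the loading dock.  (the loading dock: 4R 4P; the warehouse floor: 2R 1P)
7. 1 ranger and 1 poacher → the warehouse floor.  (the loading dock: 3R 3P; the warehouse floor: 3R 2P)
8. 1 ranger ← the loading dock.  (the loading dock: 4R 3P; the warehouse floor: 2R 2P)
9. 1 ranger and 1 poacher → the warehouse floor.  (the loading dock: 3R 2P; the warehouse floor: 3R 3P)
10. 1 poacher ← the loading dock.  (the loading dock: 3R 3P; the warehouse floor: 3R 2P)
11. 1 ranger and 1 poacher → the warehouse floor.  (the loading dock: 2R 2P; the warehouse floor: 4R 3P)
12. 1 ranger ← the loading dock.  (the loading dock: 3R 2P; the warehouse floor: 3R 3P)
13. 1 ranger and 1 poacher → the warehouse floor.  (the loading dock: 2R 1P; the warehouse floor: 4R 4P)
14. 1 poacher ← the loading dock.  (the loading dock: 2R 2P; the warehouse floor: 4R 3P)
15. 1 ranger and 1 poacher → the warehouse floor.  (the loading dock: 1R 1P; the warehouse floor: 5R 4P)
16. 1 ranger ← the loading dock.  (the loading dock: 2R 1P; the warehouse floor: 4R 4P)
17. 1 ranger and 1 poacher → the warehouse floor.  (the loading dock: 1R 0P; the warehouse floor: 5R 5P)
18. 1 poacher ← the loading dock.  (the loading dock: 1R 1P; the warehouse floor: 5R 4P)
19. 1 ranger and 1 poacher → the warehouse floor.  (the loading dock: 0R 0P; the warehouse floor: 6R 5P)

Yes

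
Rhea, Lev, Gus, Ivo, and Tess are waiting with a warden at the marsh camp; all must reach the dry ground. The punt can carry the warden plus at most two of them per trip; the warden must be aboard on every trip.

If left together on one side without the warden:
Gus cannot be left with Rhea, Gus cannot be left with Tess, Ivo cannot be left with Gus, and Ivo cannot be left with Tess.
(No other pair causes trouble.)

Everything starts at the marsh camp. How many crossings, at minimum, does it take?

Counting alone: the warden can take at most 2 across per trip to the dry ground, so moving all 5 needs at least 3 loaded trips out, with a return between consecutive ones — at least 5 crossings.
The safety rule pushes this higher. Following every safe sequence of crossings, the most of the 5 that can be at the dry ground as the punt arrives there on crossing 5 is 4 — never all 5.
So no plan with fewer than 7 crossings exists, and this one achieves 7:
1. Warden goes to the dry ground with Gus and Ivo.  [the marsh camp: Lev, Rhea, Tess | the dry ground: Gus, Ivo]
2. Warden goes back to the marsh camp with Gus.  [the marsh camp: Gus, Lev, Rhea, Tess | the dry ground: Ivo]
3. Warden goes to the dry ground with Gus and Rhea.  [the marsh camp: Lev, Tess | the dry ground: Gus, Ivo, Rhea]
4. Warden goes back to the marsh camp with Gus.  [the marsh camp: Gus, Lev, Tess | the dry ground: Ivo, Rhea]
5. Warden goes to the dry ground with Gus and Lev.  [the marsh camp: Tess | the dry ground: Gus, Ivo, Lev, Rhea]
6. Warden goes back to the marsh camp with Gus.  [the marsh camp: Gus, Tess | the dry ground: Ivo, Lev, Rhea]
7. Warden goes to the dry ground with Gus and Tess.  [the marsh camp: — | the dry ground: Gus, Ivo, Lev, Rhea, Tess]

7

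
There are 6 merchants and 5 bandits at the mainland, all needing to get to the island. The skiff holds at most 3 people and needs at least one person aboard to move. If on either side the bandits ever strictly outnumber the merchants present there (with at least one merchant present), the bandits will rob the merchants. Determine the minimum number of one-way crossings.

Counting alone: each trip to the island takes at most 3 across and each return brings at least 1 back, so after t trips out (and t−1 returns) at most 3t − (t−1) of the 11 are across; that first reaches 11 at t = 5, so at least 9 crossings are needed.
The plan below uses exactly 9 crossings, so it is optimal:
1. 3 bandits → the island.  (the mainland: 6M 2B; the island: 0M 3B)
2. 1 bandit ← the mainland.  (the mainland: 6M 3B; the island: 0M 2B)
3. 3 merchants → the island.  (the mainland: 3M 3B; the island: 3M 2B)
4. 1 merchant ← the mainland.  (the mainland: 4M 3B; the island: 2M 2B)
5. 2 merchants and 1 bandit → the island.  (the mainland: 2M 2B; the island: 4M 3B)
6. 1 merchant ← the mainland.  (the mainland: 3M 2B; the island: 3M 3B)
7. 2 merchants and 1 bandit → the island.  (the mainland: 1M 1B; the island: 5M 4B)
8. 1 merchant ← the mainland.  (the mainland: 2M 1B; the island: 4M 4B)
9. 2 merchants and 1 bandit → the island.  (the mainland: 0M 0B; the island: 6M 5B)

9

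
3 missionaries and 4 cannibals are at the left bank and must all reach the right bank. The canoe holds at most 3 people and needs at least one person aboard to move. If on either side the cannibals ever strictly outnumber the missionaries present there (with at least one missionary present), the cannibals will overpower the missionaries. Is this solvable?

The cannibals already outnumber the missionaries at the left bank before anyone moves, so the starting position itself is disallowed.

No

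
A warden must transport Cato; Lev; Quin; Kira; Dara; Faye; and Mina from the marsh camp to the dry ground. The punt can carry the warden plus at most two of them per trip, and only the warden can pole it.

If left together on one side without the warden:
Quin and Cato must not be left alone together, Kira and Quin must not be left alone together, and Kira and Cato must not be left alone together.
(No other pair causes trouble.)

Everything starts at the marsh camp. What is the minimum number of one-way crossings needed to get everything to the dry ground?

Counting alone: the warden can take at most 2 across per trip to the dry ground, so moving all 7 needs at least 4 loaded trips out, with a return between consecutive ones — at least 7 crossings.
The safety rule pushes this higher. Following every safe sequence of crossings, the most of the 7 that can be at the dry ground as the punt arrives there on crossings 7, 9 is 5, 6 respectively — never all 7.
So no plan with fewer than 11 crossings exists, and this one achieves 11:
1. Warden goes to the dry ground with Cato and Quin.  [the marsh camp: Dara, Faye, Kira, Lev, Mina | the dry ground: Cato, Quin]
2. Warden goes back to the marsh camp with Cato.  [the marsh camp: Cato, Dara, Faye, Kira, Lev, Mina | the dry ground: Quin]
3. Warden goes to the dry ground with Cato and Lev.  [the marsh camp: Dara, Faye, Kira, Mina | the dry ground: Cato, Lev, Quin]
4. Warden goes back to the marsh camp with Cato.  [the marsh camp: Cato, Dara, Faye, Kira, Mina | the dry ground: Lev, Quin]
5. Warden goes to the dry ground with Cato and Dara.  [the marsh camp: Faye, Kira, Mina | the dry ground: Cato, Dara, Lev, Quin]
6. Warden goes back to the marsh camp with Cato.  [the marsh camp: Cato, Faye, Kira, Mina | the dry ground: Dara, Lev, Quin]
7. Warden goes to the dry ground with Cato and Faye.  [the marsh camp: Kira, Mina | the dry ground: Cato, Dara, Faye, Lev, Quin]
8. Warden goes back to the marsh camp with Cato.  [the marsh camp: Cato, Kira, Mina | the dry ground: Dara, Faye, Lev, Quin]
9. Warden goes to the dry ground with Cato and Mina.  [the marsh camp: Kira | the dry ground: Cato, Dara, Faye, Lev, Mina, Quin]
10. Warden goes back to the marsh camp with Cato.  [the marsh camp: Cato, Kira | the dry ground: Dara, Faye, Lev, Mina, Quin]
11. Warden goes to the dry ground with Cato and Kira.  [the marsh camp: — | the dry ground: Cato, Dara, Faye, Kira, Lev, Mina, Quin]

11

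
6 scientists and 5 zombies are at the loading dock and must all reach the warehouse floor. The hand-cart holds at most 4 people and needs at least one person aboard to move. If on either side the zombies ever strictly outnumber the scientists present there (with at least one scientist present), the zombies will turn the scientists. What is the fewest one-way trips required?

7

Counting alone: each trip to the warehouse floor takes at most 4 across and each return brings at least 1 back, so after t trips out (and t−1 returns) at most 4t − (t−1) of the 11 are across; that first reaches 11 at t = 4, so at least 7 crossings are needed.
The plan below uses exactly 7 crossings, so it is optimal:
1. 2 zombies → the warehouse floor.  (the loading dock: 6S 3Z; the warehouse floor: 0S 2Z)
2. 1 zombie ← the loading dock.  (the loading dock: 6S 4Z; the warehouse floor: 0S 1Z)
3. 4 zombies → the warehouse floor.  (the loading dock: 6S 0Z; the warehouse floor: 0S 5Z)
4. 1 zombie ← the loading dock.  (the loading dock: 6S 1Z; the warehouse floor: 0S 4Z)
5. 4 scientists → the warehouse floor.  (the loading dock: 2S 1Z; the warehouse floor: 4S 4Z)
6. 1 zombie ← the loading dock.  (the loading dock: 2S 2Z; the warehouse floor: 4S 3Z)
7. 2 scientists and 2 zombies → the warehouse floor.  (the loading dock: 0S 0Z; the warehouse floor: 6S 5Z)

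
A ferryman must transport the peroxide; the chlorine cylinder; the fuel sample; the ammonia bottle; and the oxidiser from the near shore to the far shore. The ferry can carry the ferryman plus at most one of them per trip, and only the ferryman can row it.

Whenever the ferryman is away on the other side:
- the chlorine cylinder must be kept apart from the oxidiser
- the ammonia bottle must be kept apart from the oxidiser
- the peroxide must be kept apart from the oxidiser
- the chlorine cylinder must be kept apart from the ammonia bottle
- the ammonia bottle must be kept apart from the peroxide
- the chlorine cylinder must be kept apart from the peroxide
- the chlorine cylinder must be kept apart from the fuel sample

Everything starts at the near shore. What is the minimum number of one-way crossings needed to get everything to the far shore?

impossible

Whatever the first load, the items left behind include a forbidden pair without the ferryman. No opening move is safe, so no plan exists.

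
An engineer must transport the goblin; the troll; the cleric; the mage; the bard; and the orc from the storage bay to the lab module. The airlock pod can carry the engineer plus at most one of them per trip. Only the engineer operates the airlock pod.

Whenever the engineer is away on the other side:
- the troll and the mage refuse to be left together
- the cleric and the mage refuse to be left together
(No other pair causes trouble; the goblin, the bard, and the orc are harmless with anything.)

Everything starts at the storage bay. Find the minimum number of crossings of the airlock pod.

13

Counting alone: the engineer can take at most 1 across per trip to the lab module, so moving all 6 needs at least 6 loaded trips out, with a return between consecutive ones — at least 11 crossings.
The safety rule pushes this higher. Following every safe sequence of crossings, the most of the 6 that can be at the lab module as the airlock pod arrives there on crossing 11 is 5 — never all 6.
So no plan with fewer than 13 crossings exists, and this one achieves 13:
1. Engineer goes to the lab module with the mage.  [the storage bay: the bard, the cleric, the goblin, the orc, the troll | the lab module: the mage]
2. Engineer goes back to the storage bay alone.  [the storage bay: the bard, the cleric, the goblin, the orc, the troll | the lab module: the mage]
3. Engineer goes to the lab module with the goblin.  [the storage bay: the bard, the cleric, the orc, the troll | the lab module: the goblin, the mage]
4. Engineer goes back to the storage bay alone.  [the storage bay: the bard, the cleric, the orc, the troll | the lab module: the goblin, the mage]
5. Engineer goes to the lab module with the troll.  [the storage bay: the bard, the cleric, the orc | the lab module: the goblin, the mage, the troll]
6. Engineer goes back to the storage bay with the mage.  [the storage bay: the bard, the cleric, the mage, the orc | the lab module: the goblin, the troll]
7. Engineer goes to the lab module with the cleric.  [the storage bay: the bard, the mage, the orc | the lab module: the cleric, the goblin, the troll]
8. Engineer goes back to the storage bay alone.  [the storage bay: the bard, the mage, the orc | the lab module: the cleric, the goblin, the troll]
9. Engineer goes to the lab module with the bard.  [the storage bay: the mage, the orc | the lab module: the bard, the cleric, the goblin, the troll]
10. Engineer goes back to the storage bay alone.  [the storage bay: the mage, the orc | the lab module: the bard, the cleric, the goblin, the troll]
11. Engineer goes to the lab module with the orc.  [the storage bay: the mage | the lab module: the bard, the cleric, the goblin, the orc, the troll]
12. Engineer goes back to the storage bay alone.  [the storage bay: the mage | the lab module: the bard, the cleric, the goblin, the orc, the troll]
13. Engineer goes to the lab module with the mage.  [the storage bay: — | the lab module: the bard, the cleric, the goblin, the mage, the orc, the troll]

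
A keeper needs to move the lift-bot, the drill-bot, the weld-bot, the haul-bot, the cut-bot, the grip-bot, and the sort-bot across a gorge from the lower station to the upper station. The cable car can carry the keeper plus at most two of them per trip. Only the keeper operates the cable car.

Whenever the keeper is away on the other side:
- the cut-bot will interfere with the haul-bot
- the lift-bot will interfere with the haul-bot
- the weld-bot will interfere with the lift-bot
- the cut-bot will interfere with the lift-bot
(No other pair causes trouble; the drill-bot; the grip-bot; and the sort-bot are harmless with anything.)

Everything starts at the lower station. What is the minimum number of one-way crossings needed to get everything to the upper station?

Counting alone: the keeper can take at most 2 across per trip to the upper station, so moving all 7 needs at least 4 loaded trips out, with a return between consecutive ones — at least 7 crossings.
The safety rule pushes this higher. Following every safe sequence of crossings, the most of the 7 that can be at the upper station as the cable car arrives there on crossings 7, 9 is 5, 6 respectively — never all 7.
So no plan with fewer than 11 crossings exists, and this one achieves 11:
1. Keeper goes to the upper station with the haul-bot and the lift-bot.
2. Keeper goes back to the lower station with the lift-bot.
3. Keeper goes to the upper station with the drill-bot and the lift-bot.
4. Keeper goes back to the lower station with the lift-bot.
5. Keeper goes to the upper station with the lift-bot and the weld-bot.
6. Keeper goes back to the lower station with the lift-bot.
7. Keeper goes to the upper station with the grip-bot and the lift-bot.
8. Keeper goes back to the lower station with the lift-bot.
9. Keeper goes to the upper station with the lift-bot and the sort-bot.
10. Keeper goes back to the lower station with the lift-bot.
11. Keeper goes to the upper station with the cut-bot and the lift-bot.

11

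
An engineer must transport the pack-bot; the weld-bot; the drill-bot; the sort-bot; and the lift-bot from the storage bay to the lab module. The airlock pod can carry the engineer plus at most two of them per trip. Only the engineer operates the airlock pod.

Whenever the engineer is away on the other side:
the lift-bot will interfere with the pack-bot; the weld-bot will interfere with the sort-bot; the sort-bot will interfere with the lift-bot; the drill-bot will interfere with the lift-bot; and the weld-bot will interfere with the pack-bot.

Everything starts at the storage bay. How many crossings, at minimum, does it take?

7

Counting alone: the engineer can take at most 2 across per trip to the lab module, so moving all 5 needs at least 3 loaded trips out, with a return between consecutive ones — at least 5 crossings.
The safety rule pushes this higher. Following every safe sequence of crossings, the most of the 5 that can be at the lab module as the airlock pod arrives there on crossing 5 is 4 — never all 5.
So no plan with fewer than 7 crossings exists, and this one achieves 7:
1. Engineer goes to the lab module with the lift-bot and the weld-bot.  [the storage bay: the drill-bot, the pack-bot, the sort-bot | the lab module: the lift-bot, the weld-bot]
2. Engineer goes back to the storage bay alone.  [the storage bay: the drill-bot, the pack-bot, the sort-bot | the lab module: the lift-bot, the weld-bot]
3. Engineer goes to the lab module with the pack-bot.  [the storage bay: the drill-bot, the sort-bot | the lab module: the lift-bot, the pack-bot, the weld-bot]
4. Engineer goes back to the storage bay with the lift-bot and the weld-bot.  [the storage bay: the drill-bot, the lift-bot, the sort-bot, the weld-bot | the lab module: the pack-bot]
5. Engineer goes to the lab module with the drill-bot and the sort-bot.  [the storage bay: the lift-bot, the weld-bot | the lab module: the drill-bot, the pack-bot, the sort-bot]
6. Engineer goes back to the storage bay alone.  [the storage bay: the lift-bot, the weld-bot | the lab module: the drill-bot, the pack-bot, the sort-bot]
7. Engineer goes to the lab module with the lift-bot and the weld-bot.  [the storage bay: — | the lab module: the drill-bot, the lift-bot, the pack-bot, the sort-bot, the weld-bot]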